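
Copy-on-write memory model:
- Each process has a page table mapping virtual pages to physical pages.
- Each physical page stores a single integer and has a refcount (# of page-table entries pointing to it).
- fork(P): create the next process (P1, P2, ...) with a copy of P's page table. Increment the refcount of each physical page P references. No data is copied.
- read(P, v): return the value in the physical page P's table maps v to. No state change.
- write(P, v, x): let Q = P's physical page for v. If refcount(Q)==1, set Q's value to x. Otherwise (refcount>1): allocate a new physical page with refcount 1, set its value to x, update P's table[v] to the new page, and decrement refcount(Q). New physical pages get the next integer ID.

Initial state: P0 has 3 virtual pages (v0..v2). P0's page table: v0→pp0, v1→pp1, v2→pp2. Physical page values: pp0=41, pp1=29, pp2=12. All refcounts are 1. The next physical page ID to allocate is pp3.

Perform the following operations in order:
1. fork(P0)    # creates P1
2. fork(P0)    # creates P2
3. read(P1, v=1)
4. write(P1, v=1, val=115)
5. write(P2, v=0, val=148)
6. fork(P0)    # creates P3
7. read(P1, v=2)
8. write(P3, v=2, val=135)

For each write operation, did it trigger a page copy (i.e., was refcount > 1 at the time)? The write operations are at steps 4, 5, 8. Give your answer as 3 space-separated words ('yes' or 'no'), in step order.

Op 1: fork(P0) -> P1. 3 ppages; refcounts: pp0:2 pp1:2 pp2:2
Op 2: fork(P0) -> P2. 3 ppages; refcounts: pp0:3 pp1:3 pp2:3
Op 3: read(P1, v1) -> 29. No state change.
Op 4: write(P1, v1, 115). refcount(pp1)=3>1 -> COPY to pp3. 4 ppages; refcounts: pp0:3 pp1:2 pp2:3 pp3:1
Op 5: write(P2, v0, 148). refcount(pp0)=3>1 -> COPY to pp4. 5 ppages; refcounts: pp0:2 pp1:2 pp2:3 pp3:1 pp4:1
Op 6: fork(P0) -> P3. 5 ppages; refcounts: pp0:3 pp1:3 pp2:4 pp3:1 pp4:1
Op 7: read(P1, v2) -> 12. No state change.
Op 8: write(P3, v2, 135). refcount(pp2)=4>1 -> COPY to pp5. 6 ppages; refcounts: pp0:3 pp1:3 pp2:3 pp3:1 pp4:1 pp5:1

yes yes yes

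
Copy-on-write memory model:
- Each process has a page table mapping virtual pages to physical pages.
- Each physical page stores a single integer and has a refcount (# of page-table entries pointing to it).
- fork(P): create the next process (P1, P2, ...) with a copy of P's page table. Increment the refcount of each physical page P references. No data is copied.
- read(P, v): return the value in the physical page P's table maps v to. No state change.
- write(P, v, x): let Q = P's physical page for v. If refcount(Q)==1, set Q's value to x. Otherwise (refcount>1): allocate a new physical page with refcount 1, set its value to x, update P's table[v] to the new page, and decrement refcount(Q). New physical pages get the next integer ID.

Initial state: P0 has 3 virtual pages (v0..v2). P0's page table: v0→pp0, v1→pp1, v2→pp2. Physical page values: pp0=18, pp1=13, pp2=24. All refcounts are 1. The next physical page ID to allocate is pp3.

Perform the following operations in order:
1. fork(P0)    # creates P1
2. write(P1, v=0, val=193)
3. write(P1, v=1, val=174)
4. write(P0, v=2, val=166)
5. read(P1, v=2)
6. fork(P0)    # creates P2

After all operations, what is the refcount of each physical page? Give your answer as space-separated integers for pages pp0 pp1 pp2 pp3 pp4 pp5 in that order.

Answer: 2 2 1 1 1 2

Derivation:
Op 1: fork(P0) -> P1. 3 ppages; refcounts: pp0:2 pp1:2 pp2:2
Op 2: write(P1, v0, 193). refcount(pp0)=2>1 -> COPY to pp3. 4 ppages; refcounts: pp0:1 pp1:2 pp2:2 pp3:1
Op 3: write(P1, v1, 174). refcount(pp1)=2>1 -> COPY to pp4. 5 ppages; refcounts: pp0:1 pp1:1 pp2:2 pp3:1 pp4:1
Op 4: write(P0, v2, 166). refcount(pp2)=2>1 -> COPY to pp5. 6 ppages; refcounts: pp0:1 pp1:1 pp2:1 pp3:1 pp4:1 pp5:1
Op 5: read(P1, v2) -> 24. No state change.
Op 6: fork(P0) -> P2. 6 ppages; refcounts: pp0:2 pp1:2 pp2:1 pp3:1 pp4:1 pp5:2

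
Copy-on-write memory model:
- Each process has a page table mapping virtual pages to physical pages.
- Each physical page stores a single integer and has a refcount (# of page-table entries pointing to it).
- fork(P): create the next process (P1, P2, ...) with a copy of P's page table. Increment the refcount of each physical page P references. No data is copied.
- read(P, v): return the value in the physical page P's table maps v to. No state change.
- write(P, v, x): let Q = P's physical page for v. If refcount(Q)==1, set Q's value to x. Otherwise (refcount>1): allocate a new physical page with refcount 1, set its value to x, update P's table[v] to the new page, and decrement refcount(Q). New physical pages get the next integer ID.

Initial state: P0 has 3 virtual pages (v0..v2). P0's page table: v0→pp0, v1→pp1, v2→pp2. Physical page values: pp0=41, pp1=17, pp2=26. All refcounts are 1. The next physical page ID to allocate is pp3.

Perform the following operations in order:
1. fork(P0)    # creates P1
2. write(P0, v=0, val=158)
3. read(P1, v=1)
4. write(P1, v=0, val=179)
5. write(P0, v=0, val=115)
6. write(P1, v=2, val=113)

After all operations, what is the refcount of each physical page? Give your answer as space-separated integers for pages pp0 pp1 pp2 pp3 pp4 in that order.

Op 1: fork(P0) -> P1. 3 ppages; refcounts: pp0:2 pp1:2 pp2:2
Op 2: write(P0, v0, 158). refcount(pp0)=2>1 -> COPY to pp3. 4 ppages; refcounts: pp0:1 pp1:2 pp2:2 pp3:1
Op 3: read(P1, v1) -> 17. No state change.
Op 4: write(P1, v0, 179). refcount(pp0)=1 -> write in place. 4 ppages; refcounts: pp0:1 pp1:2 pp2:2 pp3:1
Op 5: write(P0, v0, 115). refcount(pp3)=1 -> write in place. 4 ppages; refcounts: pp0:1 pp1:2 pp2:2 pp3:1
Op 6: write(P1, v2, 113). refcount(pp2)=2>1 -> COPY to pp4. 5 ppages; refcounts: pp0:1 pp1:2 pp2:1 pp3:1 pp4:1

Answer: 1 2 1 1 1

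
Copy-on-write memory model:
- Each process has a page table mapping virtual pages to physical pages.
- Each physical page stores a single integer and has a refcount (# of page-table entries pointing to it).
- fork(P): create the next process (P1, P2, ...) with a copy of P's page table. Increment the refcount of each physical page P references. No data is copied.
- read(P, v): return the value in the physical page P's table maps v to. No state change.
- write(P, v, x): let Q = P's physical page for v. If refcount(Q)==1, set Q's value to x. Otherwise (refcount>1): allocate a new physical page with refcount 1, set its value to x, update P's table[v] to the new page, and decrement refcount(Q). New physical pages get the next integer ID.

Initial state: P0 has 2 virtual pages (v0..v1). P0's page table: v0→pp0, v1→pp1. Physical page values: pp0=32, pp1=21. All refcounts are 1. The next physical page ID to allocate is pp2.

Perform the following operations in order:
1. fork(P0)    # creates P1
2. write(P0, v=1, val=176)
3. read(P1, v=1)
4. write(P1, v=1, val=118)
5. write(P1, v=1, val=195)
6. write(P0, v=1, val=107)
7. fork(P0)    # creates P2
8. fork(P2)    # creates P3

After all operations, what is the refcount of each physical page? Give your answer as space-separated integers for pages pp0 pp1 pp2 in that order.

Answer: 4 1 3

Derivation:
Op 1: fork(P0) -> P1. 2 ppages; refcounts: pp0:2 pp1:2
Op 2: write(P0, v1, 176). refcount(pp1)=2>1 -> COPY to pp2. 3 ppages; refcounts: pp0:2 pp1:1 pp2:1
Op 3: read(P1, v1) -> 21. No state change.
Op 4: write(P1, v1, 118). refcount(pp1)=1 -> write in place. 3 ppages; refcounts: pp0:2 pp1:1 pp2:1
Op 5: write(P1, v1, 195). refcount(pp1)=1 -> write in place. 3 ppages; refcounts: pp0:2 pp1:1 pp2:1
Op 6: write(P0, v1, 107). refcount(pp2)=1 -> write in place. 3 ppages; refcounts: pp0:2 pp1:1 pp2:1
Op 7: fork(P0) -> P2. 3 ppages; refcounts: pp0:3 pp1:1 pp2:2
Op 8: fork(P2) -> P3. 3 ppages; refcounts: pp0:4 pp1:1 pp2:3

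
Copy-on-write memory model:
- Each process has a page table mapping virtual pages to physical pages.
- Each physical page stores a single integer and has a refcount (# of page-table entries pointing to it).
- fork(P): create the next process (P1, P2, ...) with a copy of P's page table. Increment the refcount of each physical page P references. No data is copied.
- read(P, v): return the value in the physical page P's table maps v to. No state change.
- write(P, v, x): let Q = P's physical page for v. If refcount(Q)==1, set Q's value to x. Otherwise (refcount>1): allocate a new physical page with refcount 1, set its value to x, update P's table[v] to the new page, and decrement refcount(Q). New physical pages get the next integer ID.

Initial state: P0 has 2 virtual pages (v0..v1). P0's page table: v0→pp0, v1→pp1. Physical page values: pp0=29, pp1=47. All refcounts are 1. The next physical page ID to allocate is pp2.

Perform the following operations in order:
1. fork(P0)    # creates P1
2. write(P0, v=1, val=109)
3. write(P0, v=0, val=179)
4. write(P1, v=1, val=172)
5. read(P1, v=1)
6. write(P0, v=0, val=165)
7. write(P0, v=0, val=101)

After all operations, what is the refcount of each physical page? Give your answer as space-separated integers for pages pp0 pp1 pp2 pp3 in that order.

Op 1: fork(P0) -> P1. 2 ppages; refcounts: pp0:2 pp1:2
Op 2: write(P0, v1, 109). refcount(pp1)=2>1 -> COPY to pp2. 3 ppages; refcounts: pp0:2 pp1:1 pp2:1
Op 3: write(P0, v0, 179). refcount(pp0)=2>1 -> COPY to pp3. 4 ppages; refcounts: pp0:1 pp1:1 pp2:1 pp3:1
Op 4: write(P1, v1, 172). refcount(pp1)=1 -> write in place. 4 ppages; refcounts: pp0:1 pp1:1 pp2:1 pp3:1
Op 5: read(P1, v1) -> 172. No state change.
Op 6: write(P0, v0, 165). refcount(pp3)=1 -> write in place. 4 ppages; refcounts: pp0:1 pp1:1 pp2:1 pp3:1
Op 7: write(P0, v0, 101). refcount(pp3)=1 -> write in place. 4 ppages; refcounts: pp0:1 pp1:1 pp2:1 pp3:1

Answer: 1 1 1 1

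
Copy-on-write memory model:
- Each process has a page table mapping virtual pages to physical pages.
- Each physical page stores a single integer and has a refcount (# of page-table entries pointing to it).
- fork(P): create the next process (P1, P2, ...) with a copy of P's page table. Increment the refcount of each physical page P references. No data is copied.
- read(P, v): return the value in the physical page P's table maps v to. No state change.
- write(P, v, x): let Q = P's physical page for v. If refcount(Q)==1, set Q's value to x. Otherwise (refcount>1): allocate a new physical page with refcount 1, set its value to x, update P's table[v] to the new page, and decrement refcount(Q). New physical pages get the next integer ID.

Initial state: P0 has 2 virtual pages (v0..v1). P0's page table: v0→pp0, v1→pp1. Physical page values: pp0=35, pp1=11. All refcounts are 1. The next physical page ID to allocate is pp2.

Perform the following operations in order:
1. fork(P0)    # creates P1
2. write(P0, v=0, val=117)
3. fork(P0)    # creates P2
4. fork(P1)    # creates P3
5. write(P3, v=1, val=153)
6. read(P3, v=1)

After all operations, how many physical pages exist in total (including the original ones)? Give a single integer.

Answer: 4

Derivation:
Op 1: fork(P0) -> P1. 2 ppages; refcounts: pp0:2 pp1:2
Op 2: write(P0, v0, 117). refcount(pp0)=2>1 -> COPY to pp2. 3 ppages; refcounts: pp0:1 pp1:2 pp2:1
Op 3: fork(P0) -> P2. 3 ppages; refcounts: pp0:1 pp1:3 pp2:2
Op 4: fork(P1) -> P3. 3 ppages; refcounts: pp0:2 pp1:4 pp2:2
Op 5: write(P3, v1, 153). refcount(pp1)=4>1 -> COPY to pp3. 4 ppages; refcounts: pp0:2 pp1:3 pp2:2 pp3:1
Op 6: read(P3, v1) -> 153. No state change.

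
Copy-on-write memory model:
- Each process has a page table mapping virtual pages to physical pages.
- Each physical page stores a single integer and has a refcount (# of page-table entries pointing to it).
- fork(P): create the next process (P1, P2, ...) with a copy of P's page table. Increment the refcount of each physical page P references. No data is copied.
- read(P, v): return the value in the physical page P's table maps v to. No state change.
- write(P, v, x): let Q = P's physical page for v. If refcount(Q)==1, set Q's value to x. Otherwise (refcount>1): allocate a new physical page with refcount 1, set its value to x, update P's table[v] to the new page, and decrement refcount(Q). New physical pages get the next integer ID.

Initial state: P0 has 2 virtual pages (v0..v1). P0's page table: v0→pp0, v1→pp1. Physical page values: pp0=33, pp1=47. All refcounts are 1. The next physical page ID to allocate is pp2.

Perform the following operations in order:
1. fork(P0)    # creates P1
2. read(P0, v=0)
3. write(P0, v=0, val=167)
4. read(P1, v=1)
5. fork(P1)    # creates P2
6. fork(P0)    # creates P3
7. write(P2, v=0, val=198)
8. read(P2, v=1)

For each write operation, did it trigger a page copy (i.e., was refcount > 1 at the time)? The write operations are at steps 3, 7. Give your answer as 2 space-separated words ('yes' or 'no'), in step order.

Op 1: fork(P0) -> P1. 2 ppages; refcounts: pp0:2 pp1:2
Op 2: read(P0, v0) -> 33. No state change.
Op 3: write(P0, v0, 167). refcount(pp0)=2>1 -> COPY to pp2. 3 ppages; refcounts: pp0:1 pp1:2 pp2:1
Op 4: read(P1, v1) -> 47. No state change.
Op 5: fork(P1) -> P2. 3 ppages; refcounts: pp0:2 pp1:3 pp2:1
Op 6: fork(P0) -> P3. 3 ppages; refcounts: pp0:2 pp1:4 pp2:2
Op 7: write(P2, v0, 198). refcount(pp0)=2>1 -> COPY to pp3. 4 ppages; refcounts: pp0:1 pp1:4 pp2:2 pp3:1
Op 8: read(P2, v1) -> 47. No state change.

yes yes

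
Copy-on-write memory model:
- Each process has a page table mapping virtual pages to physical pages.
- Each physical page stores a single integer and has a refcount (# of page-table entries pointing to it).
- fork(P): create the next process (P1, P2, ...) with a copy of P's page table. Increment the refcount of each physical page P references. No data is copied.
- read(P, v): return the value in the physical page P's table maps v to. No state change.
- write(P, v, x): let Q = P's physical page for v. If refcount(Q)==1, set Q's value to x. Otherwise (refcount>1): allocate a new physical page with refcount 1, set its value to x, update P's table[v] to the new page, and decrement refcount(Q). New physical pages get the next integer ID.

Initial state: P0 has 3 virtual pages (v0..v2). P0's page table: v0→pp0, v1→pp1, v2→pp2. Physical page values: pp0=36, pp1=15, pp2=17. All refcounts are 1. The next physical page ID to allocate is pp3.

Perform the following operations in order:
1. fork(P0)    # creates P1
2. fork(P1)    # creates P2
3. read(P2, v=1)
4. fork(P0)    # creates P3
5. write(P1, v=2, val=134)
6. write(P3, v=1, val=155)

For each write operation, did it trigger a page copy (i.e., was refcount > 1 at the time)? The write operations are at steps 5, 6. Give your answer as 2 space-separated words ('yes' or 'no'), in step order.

Op 1: fork(P0) -> P1. 3 ppages; refcounts: pp0:2 pp1:2 pp2:2
Op 2: fork(P1) -> P2. 3 ppages; refcounts: pp0:3 pp1:3 pp2:3
Op 3: read(P2, v1) -> 15. No state change.
Op 4: fork(P0) -> P3. 3 ppages; refcounts: pp0:4 pp1:4 pp2:4
Op 5: write(P1, v2, 134). refcount(pp2)=4>1 -> COPY to pp3. 4 ppages; refcounts: pp0:4 pp1:4 pp2:3 pp3:1
Op 6: write(P3, v1, 155). refcount(pp1)=4>1 -> COPY to pp4. 5 ppages; refcounts: pp0:4 pp1:3 pp2:3 pp3:1 pp4:1

yes yes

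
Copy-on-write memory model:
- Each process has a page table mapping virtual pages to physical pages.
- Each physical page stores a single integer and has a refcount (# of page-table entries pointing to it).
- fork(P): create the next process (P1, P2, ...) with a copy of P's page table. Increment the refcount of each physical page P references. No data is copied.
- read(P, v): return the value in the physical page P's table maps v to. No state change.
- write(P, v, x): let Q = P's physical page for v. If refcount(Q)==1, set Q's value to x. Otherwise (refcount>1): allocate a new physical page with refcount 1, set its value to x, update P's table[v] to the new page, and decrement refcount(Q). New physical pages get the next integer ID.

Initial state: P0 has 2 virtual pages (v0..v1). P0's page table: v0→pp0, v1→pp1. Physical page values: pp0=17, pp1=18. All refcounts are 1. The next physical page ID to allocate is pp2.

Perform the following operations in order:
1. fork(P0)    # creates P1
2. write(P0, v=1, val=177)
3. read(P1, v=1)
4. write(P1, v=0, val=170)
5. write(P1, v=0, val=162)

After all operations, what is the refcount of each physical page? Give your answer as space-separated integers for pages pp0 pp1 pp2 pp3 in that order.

Op 1: fork(P0) -> P1. 2 ppages; refcounts: pp0:2 pp1:2
Op 2: write(P0, v1, 177). refcount(pp1)=2>1 -> COPY to pp2. 3 ppages; refcounts: pp0:2 pp1:1 pp2:1
Op 3: read(P1, v1) -> 18. No state change.
Op 4: write(P1, v0, 170). refcount(pp0)=2>1 -> COPY to pp3. 4 ppages; refcounts: pp0:1 pp1:1 pp2:1 pp3:1
Op 5: write(P1, v0, 162). refcount(pp3)=1 -> write in place. 4 ppages; refcounts: pp0:1 pp1:1 pp2:1 pp3:1

Answer: 1 1 1 1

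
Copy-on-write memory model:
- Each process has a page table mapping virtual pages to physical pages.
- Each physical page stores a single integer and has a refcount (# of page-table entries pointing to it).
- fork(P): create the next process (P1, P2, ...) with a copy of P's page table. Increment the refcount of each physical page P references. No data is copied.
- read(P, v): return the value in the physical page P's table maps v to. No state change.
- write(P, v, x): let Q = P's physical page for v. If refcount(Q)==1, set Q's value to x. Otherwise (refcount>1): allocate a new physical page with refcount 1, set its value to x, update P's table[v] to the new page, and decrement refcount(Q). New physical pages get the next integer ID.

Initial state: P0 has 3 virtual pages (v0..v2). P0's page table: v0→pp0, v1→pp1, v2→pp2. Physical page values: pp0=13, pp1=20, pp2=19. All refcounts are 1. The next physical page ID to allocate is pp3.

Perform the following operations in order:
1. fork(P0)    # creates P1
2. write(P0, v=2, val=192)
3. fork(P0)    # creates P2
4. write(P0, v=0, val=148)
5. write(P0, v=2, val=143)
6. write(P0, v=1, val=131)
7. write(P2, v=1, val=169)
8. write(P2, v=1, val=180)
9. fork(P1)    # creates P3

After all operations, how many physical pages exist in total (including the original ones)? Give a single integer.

Answer: 8

Derivation:
Op 1: fork(P0) -> P1. 3 ppages; refcounts: pp0:2 pp1:2 pp2:2
Op 2: write(P0, v2, 192). refcount(pp2)=2>1 -> COPY to pp3. 4 ppages; refcounts: pp0:2 pp1:2 pp2:1 pp3:1
Op 3: fork(P0) -> P2. 4 ppages; refcounts: pp0:3 pp1:3 pp2:1 pp3:2
Op 4: write(P0, v0, 148). refcount(pp0)=3>1 -> COPY to pp4. 5 ppages; refcounts: pp0:2 pp1:3 pp2:1 pp3:2 pp4:1
Op 5: write(P0, v2, 143). refcount(pp3)=2>1 -> COPY to pp5. 6 ppages; refcounts: pp0:2 pp1:3 pp2:1 pp3:1 pp4:1 pp5:1
Op 6: write(P0, v1, 131). refcount(pp1)=3>1 -> COPY to pp6. 7 ppages; refcounts: pp0:2 pp1:2 pp2:1 pp3:1 pp4:1 pp5:1 pp6:1
Op 7: write(P2, v1, 169). refcount(pp1)=2>1 -> COPY to pp7. 8 ppages; refcounts: pp0:2 pp1:1 pp2:1 pp3:1 pp4:1 pp5:1 pp6:1 pp7:1
Op 8: write(P2, v1, 180). refcount(pp7)=1 -> write in place. 8 ppages; refcounts: pp0:2 pp1:1 pp2:1 pp3:1 pp4:1 pp5:1 pp6:1 pp7:1
Op 9: fork(P1) -> P3. 8 ppages; refcounts: pp0:3 pp1:2 pp2:2 pp3:1 pp4:1 pp5:1 pp6:1 pp7:1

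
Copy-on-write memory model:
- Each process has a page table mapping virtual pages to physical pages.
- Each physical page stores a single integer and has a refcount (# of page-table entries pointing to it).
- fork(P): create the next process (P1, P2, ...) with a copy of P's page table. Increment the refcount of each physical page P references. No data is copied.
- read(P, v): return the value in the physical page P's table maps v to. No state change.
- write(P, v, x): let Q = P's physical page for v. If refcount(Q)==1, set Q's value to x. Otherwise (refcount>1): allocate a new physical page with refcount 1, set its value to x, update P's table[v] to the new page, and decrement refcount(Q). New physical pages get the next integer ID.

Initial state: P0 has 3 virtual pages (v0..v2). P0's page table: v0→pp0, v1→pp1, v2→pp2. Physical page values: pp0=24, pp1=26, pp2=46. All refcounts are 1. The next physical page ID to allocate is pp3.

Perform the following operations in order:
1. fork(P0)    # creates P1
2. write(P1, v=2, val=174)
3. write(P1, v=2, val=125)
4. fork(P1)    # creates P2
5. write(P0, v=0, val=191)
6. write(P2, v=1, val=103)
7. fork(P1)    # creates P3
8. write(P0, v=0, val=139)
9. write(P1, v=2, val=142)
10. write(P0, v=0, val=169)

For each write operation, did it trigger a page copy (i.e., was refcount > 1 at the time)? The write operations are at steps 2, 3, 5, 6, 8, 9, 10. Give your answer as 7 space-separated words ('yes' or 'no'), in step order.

Op 1: fork(P0) -> P1. 3 ppages; refcounts: pp0:2 pp1:2 pp2:2
Op 2: write(P1, v2, 174). refcount(pp2)=2>1 -> COPY to pp3. 4 ppages; refcounts: pp0:2 pp1:2 pp2:1 pp3:1
Op 3: write(P1, v2, 125). refcount(pp3)=1 -> write in place. 4 ppages; refcounts: pp0:2 pp1:2 pp2:1 pp3:1
Op 4: fork(P1) -> P2. 4 ppages; refcounts: pp0:3 pp1:3 pp2:1 pp3:2
Op 5: write(P0, v0, 191). refcount(pp0)=3>1 -> COPY to pp4. 5 ppages; refcounts: pp0:2 pp1:3 pp2:1 pp3:2 pp4:1
Op 6: write(P2, v1, 103). refcount(pp1)=3>1 -> COPY to pp5. 6 ppages; refcounts: pp0:2 pp1:2 pp2:1 pp3:2 pp4:1 pp5:1
Op 7: fork(P1) -> P3. 6 ppages; refcounts: pp0:3 pp1:3 pp2:1 pp3:3 pp4:1 pp5:1
Op 8: write(P0, v0, 139). refcount(pp4)=1 -> write in place. 6 ppages; refcounts: pp0:3 pp1:3 pp2:1 pp3:3 pp4:1 pp5:1
Op 9: write(P1, v2, 142). refcount(pp3)=3>1 -> COPY to pp6. 7 ppages; refcounts: pp0:3 pp1:3 pp2:1 pp3:2 pp4:1 pp5:1 pp6:1
Op 10: write(P0, v0, 169). refcount(pp4)=1 -> write in place. 7 ppages; refcounts: pp0:3 pp1:3 pp2:1 pp3:2 pp4:1 pp5:1 pp6:1

yes no yes yes no yes no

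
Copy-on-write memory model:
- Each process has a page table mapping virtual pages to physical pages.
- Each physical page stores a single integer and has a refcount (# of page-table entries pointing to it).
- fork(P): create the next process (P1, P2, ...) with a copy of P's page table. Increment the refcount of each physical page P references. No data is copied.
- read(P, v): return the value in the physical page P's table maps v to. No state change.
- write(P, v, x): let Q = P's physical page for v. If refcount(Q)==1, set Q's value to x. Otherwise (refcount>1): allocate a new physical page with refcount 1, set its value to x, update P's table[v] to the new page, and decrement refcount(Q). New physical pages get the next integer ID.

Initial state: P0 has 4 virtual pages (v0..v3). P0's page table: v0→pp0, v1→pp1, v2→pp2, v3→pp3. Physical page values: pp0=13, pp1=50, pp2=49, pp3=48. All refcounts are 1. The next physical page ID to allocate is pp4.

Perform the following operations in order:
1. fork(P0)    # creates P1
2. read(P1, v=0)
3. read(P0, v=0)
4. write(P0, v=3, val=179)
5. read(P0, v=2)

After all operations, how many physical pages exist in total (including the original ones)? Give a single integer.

Op 1: fork(P0) -> P1. 4 ppages; refcounts: pp0:2 pp1:2 pp2:2 pp3:2
Op 2: read(P1, v0) -> 13. No state change.
Op 3: read(P0, v0) -> 13. No state change.
Op 4: write(P0, v3, 179). refcount(pp3)=2>1 -> COPY to pp4. 5 ppages; refcounts: pp0:2 pp1:2 pp2:2 pp3:1 pp4:1
Op 5: read(P0, v2) -> 49. No state change.

Answer: 5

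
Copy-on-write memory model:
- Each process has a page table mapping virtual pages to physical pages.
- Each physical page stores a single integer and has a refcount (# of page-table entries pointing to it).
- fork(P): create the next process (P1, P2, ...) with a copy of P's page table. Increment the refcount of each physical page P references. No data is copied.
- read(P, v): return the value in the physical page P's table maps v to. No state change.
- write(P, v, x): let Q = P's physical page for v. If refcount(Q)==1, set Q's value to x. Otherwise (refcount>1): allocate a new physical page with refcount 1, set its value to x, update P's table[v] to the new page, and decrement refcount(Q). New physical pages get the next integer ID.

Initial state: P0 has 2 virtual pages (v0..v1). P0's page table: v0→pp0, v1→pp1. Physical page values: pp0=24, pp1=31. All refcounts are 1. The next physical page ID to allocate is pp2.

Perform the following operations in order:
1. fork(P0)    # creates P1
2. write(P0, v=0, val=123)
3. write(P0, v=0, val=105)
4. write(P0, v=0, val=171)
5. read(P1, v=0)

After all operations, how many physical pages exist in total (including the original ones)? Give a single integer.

Op 1: fork(P0) -> P1. 2 ppages; refcounts: pp0:2 pp1:2
Op 2: write(P0, v0, 123). refcount(pp0)=2>1 -> COPY to pp2. 3 ppages; refcounts: pp0:1 pp1:2 pp2:1
Op 3: write(P0, v0, 105). refcount(pp2)=1 -> write in place. 3 ppages; refcounts: pp0:1 pp1:2 pp2:1
Op 4: write(P0, v0, 171). refcount(pp2)=1 -> write in place. 3 ppages; refcounts: pp0:1 pp1:2 pp2:1
Op 5: read(P1, v0) -> 24. No state change.

Answer: 3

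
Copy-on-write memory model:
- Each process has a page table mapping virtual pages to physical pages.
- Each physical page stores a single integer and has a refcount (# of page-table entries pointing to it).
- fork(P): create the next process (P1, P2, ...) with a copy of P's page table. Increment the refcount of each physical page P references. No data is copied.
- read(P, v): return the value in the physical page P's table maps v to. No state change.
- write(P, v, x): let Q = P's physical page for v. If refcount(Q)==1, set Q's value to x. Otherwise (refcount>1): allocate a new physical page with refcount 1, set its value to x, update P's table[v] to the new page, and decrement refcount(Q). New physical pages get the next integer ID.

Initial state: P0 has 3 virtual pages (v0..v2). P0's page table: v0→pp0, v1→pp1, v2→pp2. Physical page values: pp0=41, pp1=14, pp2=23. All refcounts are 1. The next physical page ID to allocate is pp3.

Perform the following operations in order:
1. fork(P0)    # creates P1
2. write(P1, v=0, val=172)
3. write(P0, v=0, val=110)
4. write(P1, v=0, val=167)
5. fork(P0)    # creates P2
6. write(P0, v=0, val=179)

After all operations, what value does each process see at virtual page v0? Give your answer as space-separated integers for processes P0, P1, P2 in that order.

Answer: 179 167 110

Derivation:
Op 1: fork(P0) -> P1. 3 ppages; refcounts: pp0:2 pp1:2 pp2:2
Op 2: write(P1, v0, 172). refcount(pp0)=2>1 -> COPY to pp3. 4 ppages; refcounts: pp0:1 pp1:2 pp2:2 pp3:1
Op 3: write(P0, v0, 110). refcount(pp0)=1 -> write in place. 4 ppages; refcounts: pp0:1 pp1:2 pp2:2 pp3:1
Op 4: write(P1, v0, 167). refcount(pp3)=1 -> write in place. 4 ppages; refcounts: pp0:1 pp1:2 pp2:2 pp3:1
Op 5: fork(P0) -> P2. 4 ppages; refcounts: pp0:2 pp1:3 pp2:3 pp3:1
Op 6: write(P0, v0, 179). refcount(pp0)=2>1 -> COPY to pp4. 5 ppages; refcounts: pp0:1 pp1:3 pp2:3 pp3:1 pp4:1
P0: v0 -> pp4 = 179
P1: v0 -> pp3 = 167
P2: v0 -> pp0 = 110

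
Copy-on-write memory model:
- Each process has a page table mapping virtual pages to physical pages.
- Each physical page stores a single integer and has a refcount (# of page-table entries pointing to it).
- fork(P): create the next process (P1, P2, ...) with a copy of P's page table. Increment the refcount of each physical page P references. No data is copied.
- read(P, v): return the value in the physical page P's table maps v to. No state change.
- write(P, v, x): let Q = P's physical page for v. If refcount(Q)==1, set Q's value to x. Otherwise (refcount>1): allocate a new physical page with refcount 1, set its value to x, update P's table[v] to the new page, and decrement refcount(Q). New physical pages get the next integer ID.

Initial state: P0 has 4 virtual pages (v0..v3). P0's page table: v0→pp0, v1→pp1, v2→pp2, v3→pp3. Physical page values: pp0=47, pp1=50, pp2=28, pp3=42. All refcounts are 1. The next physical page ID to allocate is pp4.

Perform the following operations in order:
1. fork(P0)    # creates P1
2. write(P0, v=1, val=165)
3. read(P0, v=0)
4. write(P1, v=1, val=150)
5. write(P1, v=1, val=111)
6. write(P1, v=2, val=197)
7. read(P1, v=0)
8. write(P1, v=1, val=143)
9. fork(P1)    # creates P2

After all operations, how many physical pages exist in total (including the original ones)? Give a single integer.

Answer: 6

Derivation:
Op 1: fork(P0) -> P1. 4 ppages; refcounts: pp0:2 pp1:2 pp2:2 pp3:2
Op 2: write(P0, v1, 165). refcount(pp1)=2>1 -> COPY to pp4. 5 ppages; refcounts: pp0:2 pp1:1 pp2:2 pp3:2 pp4:1
Op 3: read(P0, v0) -> 47. No state change.
Op 4: write(P1, v1, 150). refcount(pp1)=1 -> write in place. 5 ppages; refcounts: pp0:2 pp1:1 pp2:2 pp3:2 pp4:1
Op 5: write(P1, v1, 111). refcount(pp1)=1 -> write in place. 5 ppages; refcounts: pp0:2 pp1:1 pp2:2 pp3:2 pp4:1
Op 6: write(P1, v2, 197). refcount(pp2)=2>1 -> COPY to pp5. 6 ppages; refcounts: pp0:2 pp1:1 pp2:1 pp3:2 pp4:1 pp5:1
Op 7: read(P1, v0) -> 47. No state change.
Op 8: write(P1, v1, 143). refcount(pp1)=1 -> write in place. 6 ppages; refcounts: pp0:2 pp1:1 pp2:1 pp3:2 pp4:1 pp5:1
Op 9: fork(P1) -> P2. 6 ppages; refcounts: pp0:3 pp1:2 pp2:1 pp3:3 pp4:1 pp5:2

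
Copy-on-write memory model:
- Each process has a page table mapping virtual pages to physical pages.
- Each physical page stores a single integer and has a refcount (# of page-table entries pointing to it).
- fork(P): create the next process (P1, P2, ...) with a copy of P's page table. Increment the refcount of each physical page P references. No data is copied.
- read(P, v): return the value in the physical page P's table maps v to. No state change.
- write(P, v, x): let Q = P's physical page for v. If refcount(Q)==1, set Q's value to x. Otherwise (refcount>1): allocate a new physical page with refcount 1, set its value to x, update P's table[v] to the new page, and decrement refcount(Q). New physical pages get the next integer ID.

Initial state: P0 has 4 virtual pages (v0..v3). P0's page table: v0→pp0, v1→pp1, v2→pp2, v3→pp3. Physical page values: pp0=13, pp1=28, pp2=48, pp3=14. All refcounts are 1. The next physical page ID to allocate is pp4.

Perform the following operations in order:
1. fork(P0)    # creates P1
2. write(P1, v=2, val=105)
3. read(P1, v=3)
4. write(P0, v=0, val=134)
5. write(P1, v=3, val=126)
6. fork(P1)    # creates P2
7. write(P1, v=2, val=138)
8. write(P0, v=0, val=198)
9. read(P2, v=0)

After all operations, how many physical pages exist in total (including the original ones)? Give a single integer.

Answer: 8

Derivation:
Op 1: fork(P0) -> P1. 4 ppages; refcounts: pp0:2 pp1:2 pp2:2 pp3:2
Op 2: write(P1, v2, 105). refcount(pp2)=2>1 -> COPY to pp4. 5 ppages; refcounts: pp0:2 pp1:2 pp2:1 pp3:2 pp4:1
Op 3: read(P1, v3) -> 14. No state change.
Op 4: write(P0, v0, 134). refcount(pp0)=2>1 -> COPY to pp5. 6 ppages; refcounts: pp0:1 pp1:2 pp2:1 pp3:2 pp4:1 pp5:1
Op 5: write(P1, v3, 126). refcount(pp3)=2>1 -> COPY to pp6. 7 ppages; refcounts: pp0:1 pp1:2 pp2:1 pp3:1 pp4:1 pp5:1 pp6:1
Op 6: fork(P1) -> P2. 7 ppages; refcounts: pp0:2 pp1:3 pp2:1 pp3:1 pp4:2 pp5:1 pp6:2
Op 7: write(P1, v2, 138). refcount(pp4)=2>1 -> COPY to pp7. 8 ppages; refcounts: pp0:2 pp1:3 pp2:1 pp3:1 pp4:1 pp5:1 pp6:2 pp7:1
Op 8: write(P0, v0, 198). refcount(pp5)=1 -> write in place. 8 ppages; refcounts: pp0:2 pp1:3 pp2:1 pp3:1 pp4:1 pp5:1 pp6:2 pp7:1
Op 9: read(P2, v0) -> 13. No state change.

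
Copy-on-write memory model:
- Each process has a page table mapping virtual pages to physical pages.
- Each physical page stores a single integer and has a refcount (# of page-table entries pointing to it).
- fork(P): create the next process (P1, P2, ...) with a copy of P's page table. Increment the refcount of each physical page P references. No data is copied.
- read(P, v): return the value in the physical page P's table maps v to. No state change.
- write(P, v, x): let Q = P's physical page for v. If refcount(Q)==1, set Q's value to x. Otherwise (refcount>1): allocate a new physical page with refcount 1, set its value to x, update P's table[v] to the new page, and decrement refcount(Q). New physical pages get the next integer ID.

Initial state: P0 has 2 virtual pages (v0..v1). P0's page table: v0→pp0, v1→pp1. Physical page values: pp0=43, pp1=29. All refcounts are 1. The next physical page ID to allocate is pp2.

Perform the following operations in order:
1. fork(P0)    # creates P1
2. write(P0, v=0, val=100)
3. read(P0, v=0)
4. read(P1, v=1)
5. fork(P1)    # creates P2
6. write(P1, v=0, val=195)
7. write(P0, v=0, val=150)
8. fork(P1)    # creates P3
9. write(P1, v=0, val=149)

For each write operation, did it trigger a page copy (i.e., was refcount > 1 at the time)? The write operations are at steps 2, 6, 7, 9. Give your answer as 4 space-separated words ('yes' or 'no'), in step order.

Op 1: fork(P0) -> P1. 2 ppages; refcounts: pp0:2 pp1:2
Op 2: write(P0, v0, 100). refcount(pp0)=2>1 -> COPY to pp2. 3 ppages; refcounts: pp0:1 pp1:2 pp2:1
Op 3: read(P0, v0) -> 100. No state change.
Op 4: read(P1, v1) -> 29. No state change.
Op 5: fork(P1) -> P2. 3 ppages; refcounts: pp0:2 pp1:3 pp2:1
Op 6: write(P1, v0, 195). refcount(pp0)=2>1 -> COPY to pp3. 4 ppages; refcounts: pp0:1 pp1:3 pp2:1 pp3:1
Op 7: write(P0, v0, 150). refcount(pp2)=1 -> write in place. 4 ppages; refcounts: pp0:1 pp1:3 pp2:1 pp3:1
Op 8: fork(P1) -> P3. 4 ppages; refcounts: pp0:1 pp1:4 pp2:1 pp3:2
Op 9: write(P1, v0, 149). refcount(pp3)=2>1 -> COPY to pp4. 5 ppages; refcounts: pp0:1 pp1:4 pp2:1 pp3:1 pp4:1

yes yes no yes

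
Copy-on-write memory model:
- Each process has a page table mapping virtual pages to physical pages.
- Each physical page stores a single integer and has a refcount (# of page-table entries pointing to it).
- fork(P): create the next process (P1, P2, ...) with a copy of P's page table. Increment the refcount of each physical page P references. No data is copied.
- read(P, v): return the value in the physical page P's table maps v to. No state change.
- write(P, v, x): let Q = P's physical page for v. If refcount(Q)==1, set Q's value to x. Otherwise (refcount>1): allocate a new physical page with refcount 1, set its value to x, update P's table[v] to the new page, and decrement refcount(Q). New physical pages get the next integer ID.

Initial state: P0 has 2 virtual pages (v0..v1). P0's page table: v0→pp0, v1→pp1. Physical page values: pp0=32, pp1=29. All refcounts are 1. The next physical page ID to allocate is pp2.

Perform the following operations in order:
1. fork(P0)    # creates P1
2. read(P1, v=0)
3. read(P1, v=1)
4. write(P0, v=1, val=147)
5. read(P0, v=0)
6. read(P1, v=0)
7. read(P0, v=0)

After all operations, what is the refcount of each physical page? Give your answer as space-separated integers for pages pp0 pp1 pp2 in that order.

Answer: 2 1 1

Derivation:
Op 1: fork(P0) -> P1. 2 ppages; refcounts: pp0:2 pp1:2
Op 2: read(P1, v0) -> 32. No state change.
Op 3: read(P1, v1) -> 29. No state change.
Op 4: write(P0, v1, 147). refcount(pp1)=2>1 -> COPY to pp2. 3 ppages; refcounts: pp0:2 pp1:1 pp2:1
Op 5: read(P0, v0) -> 32. No state change.
Op 6: read(P1, v0) -> 32. No state change.
Op 7: read(P0, v0) -> 32. No state change.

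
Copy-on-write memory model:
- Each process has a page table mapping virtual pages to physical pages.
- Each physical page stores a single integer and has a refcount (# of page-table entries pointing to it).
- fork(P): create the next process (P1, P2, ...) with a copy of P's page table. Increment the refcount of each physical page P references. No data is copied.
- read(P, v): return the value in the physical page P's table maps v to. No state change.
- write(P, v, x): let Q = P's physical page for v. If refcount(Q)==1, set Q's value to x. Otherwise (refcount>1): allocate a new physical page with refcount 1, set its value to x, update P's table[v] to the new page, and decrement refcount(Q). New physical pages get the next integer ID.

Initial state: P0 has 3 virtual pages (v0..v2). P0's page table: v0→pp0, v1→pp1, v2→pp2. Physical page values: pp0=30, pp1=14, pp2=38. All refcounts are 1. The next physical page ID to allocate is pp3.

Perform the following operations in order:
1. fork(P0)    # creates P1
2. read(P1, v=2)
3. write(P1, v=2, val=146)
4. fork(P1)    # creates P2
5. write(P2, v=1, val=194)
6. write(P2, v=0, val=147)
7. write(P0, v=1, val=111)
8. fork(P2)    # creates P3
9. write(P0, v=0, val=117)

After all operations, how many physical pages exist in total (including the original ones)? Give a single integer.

Answer: 8

Derivation:
Op 1: fork(P0) -> P1. 3 ppages; refcounts: pp0:2 pp1:2 pp2:2
Op 2: read(P1, v2) -> 38. No state change.
Op 3: write(P1, v2, 146). refcount(pp2)=2>1 -> COPY to pp3. 4 ppages; refcounts: pp0:2 pp1:2 pp2:1 pp3:1
Op 4: fork(P1) -> P2. 4 ppages; refcounts: pp0:3 pp1:3 pp2:1 pp3:2
Op 5: write(P2, v1, 194). refcount(pp1)=3>1 -> COPY to pp4. 5 ppages; refcounts: pp0:3 pp1:2 pp2:1 pp3:2 pp4:1
Op 6: write(P2, v0, 147). refcount(pp0)=3>1 -> COPY to pp5. 6 ppages; refcounts: pp0:2 pp1:2 pp2:1 pp3:2 pp4:1 pp5:1
Op 7: write(P0, v1, 111). refcount(pp1)=2>1 -> COPY to pp6. 7 ppages; refcounts: pp0:2 pp1:1 pp2:1 pp3:2 pp4:1 pp5:1 pp6:1
Op 8: fork(P2) -> P3. 7 ppages; refcounts: pp0:2 pp1:1 pp2:1 pp3:3 pp4:2 pp5:2 pp6:1
Op 9: write(P0, v0, 117). refcount(pp0)=2>1 -> COPY to pp7. 8 ppages; refcounts: pp0:1 pp1:1 pp2:1 pp3:3 pp4:2 pp5:2 pp6:1 pp7:1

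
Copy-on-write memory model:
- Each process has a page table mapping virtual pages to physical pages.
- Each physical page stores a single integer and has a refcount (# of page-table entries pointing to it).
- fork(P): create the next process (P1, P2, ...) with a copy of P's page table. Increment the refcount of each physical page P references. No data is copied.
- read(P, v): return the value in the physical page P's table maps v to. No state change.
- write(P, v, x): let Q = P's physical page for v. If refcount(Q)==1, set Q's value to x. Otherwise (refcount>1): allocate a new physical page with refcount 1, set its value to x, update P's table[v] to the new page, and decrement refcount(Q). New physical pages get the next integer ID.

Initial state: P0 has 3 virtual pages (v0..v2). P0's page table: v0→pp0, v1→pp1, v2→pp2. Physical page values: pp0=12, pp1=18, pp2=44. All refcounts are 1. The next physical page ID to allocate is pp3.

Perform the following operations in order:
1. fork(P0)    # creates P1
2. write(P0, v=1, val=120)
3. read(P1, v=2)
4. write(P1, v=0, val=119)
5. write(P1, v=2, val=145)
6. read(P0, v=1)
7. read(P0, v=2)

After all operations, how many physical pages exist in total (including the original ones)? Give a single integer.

Answer: 6

Derivation:
Op 1: fork(P0) -> P1. 3 ppages; refcounts: pp0:2 pp1:2 pp2:2
Op 2: write(P0, v1, 120). refcount(pp1)=2>1 -> COPY to pp3. 4 ppages; refcounts: pp0:2 pp1:1 pp2:2 pp3:1
Op 3: read(P1, v2) -> 44. No state change.
Op 4: write(P1, v0, 119). refcount(pp0)=2>1 -> COPY to pp4. 5 ppages; refcounts: pp0:1 pp1:1 pp2:2 pp3:1 pp4:1
Op 5: write(P1, v2, 145). refcount(pp2)=2>1 -> COPY to pp5. 6 ppages; refcounts: pp0:1 pp1:1 pp2:1 pp3:1 pp4:1 pp5:1
Op 6: read(P0, v1) -> 120. No state change.
Op 7: read(P0, v2) -> 44. No state change.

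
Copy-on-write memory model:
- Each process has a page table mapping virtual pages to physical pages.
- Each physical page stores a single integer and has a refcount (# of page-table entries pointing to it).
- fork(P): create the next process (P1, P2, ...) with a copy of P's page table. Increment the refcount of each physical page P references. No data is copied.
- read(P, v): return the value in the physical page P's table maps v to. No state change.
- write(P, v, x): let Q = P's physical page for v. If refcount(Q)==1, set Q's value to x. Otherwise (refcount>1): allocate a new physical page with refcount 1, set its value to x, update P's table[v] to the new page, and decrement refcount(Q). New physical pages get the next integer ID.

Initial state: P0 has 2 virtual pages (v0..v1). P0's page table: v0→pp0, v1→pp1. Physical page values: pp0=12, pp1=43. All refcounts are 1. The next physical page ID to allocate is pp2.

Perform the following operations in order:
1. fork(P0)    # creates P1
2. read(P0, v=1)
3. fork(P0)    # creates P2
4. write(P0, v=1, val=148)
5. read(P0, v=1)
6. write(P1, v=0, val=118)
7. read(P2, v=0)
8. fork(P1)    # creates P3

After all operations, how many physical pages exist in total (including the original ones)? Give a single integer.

Op 1: fork(P0) -> P1. 2 ppages; refcounts: pp0:2 pp1:2
Op 2: read(P0, v1) -> 43. No state change.
Op 3: fork(P0) -> P2. 2 ppages; refcounts: pp0:3 pp1:3
Op 4: write(P0, v1, 148). refcount(pp1)=3>1 -> COPY to pp2. 3 ppages; refcounts: pp0:3 pp1:2 pp2:1
Op 5: read(P0, v1) -> 148. No state change.
Op 6: write(P1, v0, 118). refcount(pp0)=3>1 -> COPY to pp3. 4 ppages; refcounts: pp0:2 pp1:2 pp2:1 pp3:1
Op 7: read(P2, v0) -> 12. No state change.
Op 8: fork(P1) -> P3. 4 ppages; refcounts: pp0:2 pp1:3 pp2:1 pp3:2

Answer: 4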